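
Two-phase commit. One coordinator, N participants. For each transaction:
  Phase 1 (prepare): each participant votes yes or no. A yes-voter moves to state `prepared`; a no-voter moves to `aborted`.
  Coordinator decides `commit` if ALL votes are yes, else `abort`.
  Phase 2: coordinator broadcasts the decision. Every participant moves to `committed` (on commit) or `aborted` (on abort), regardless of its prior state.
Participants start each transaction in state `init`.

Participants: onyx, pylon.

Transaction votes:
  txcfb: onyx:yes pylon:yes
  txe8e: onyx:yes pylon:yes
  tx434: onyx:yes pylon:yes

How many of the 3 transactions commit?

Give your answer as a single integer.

Answer: 3

Derivation:
txcfb: all yes -> commit (commits=1)
txe8e: all yes -> commit (commits=2)
tx434: all yes -> commit (commits=3)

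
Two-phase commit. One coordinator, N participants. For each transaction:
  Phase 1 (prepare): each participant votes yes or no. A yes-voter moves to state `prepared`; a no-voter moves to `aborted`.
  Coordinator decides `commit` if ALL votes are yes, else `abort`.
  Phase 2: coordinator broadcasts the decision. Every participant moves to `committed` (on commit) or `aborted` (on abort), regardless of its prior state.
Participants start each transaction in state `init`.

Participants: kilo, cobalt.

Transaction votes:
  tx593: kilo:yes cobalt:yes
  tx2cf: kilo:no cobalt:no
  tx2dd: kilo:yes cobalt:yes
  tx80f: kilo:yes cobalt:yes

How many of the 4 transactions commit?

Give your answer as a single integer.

Answer: 3

Derivation:
tx593: all yes -> commit (commits=1)
tx2cf: no from kilo, cobalt -> abort (commits=1)
tx2dd: all yes -> commit (commits=2)
tx80f: all yes -> commit (commits=3)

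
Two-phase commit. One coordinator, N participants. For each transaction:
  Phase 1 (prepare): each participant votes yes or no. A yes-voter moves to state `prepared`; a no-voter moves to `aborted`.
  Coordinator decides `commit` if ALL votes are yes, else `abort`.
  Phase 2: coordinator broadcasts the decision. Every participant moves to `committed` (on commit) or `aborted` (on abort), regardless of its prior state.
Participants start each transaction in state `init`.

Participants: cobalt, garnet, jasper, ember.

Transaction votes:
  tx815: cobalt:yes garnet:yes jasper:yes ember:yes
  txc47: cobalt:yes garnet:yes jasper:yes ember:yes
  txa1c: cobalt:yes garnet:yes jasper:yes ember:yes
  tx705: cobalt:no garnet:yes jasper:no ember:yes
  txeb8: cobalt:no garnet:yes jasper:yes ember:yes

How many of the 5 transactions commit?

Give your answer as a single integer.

Answer: 3

Derivation:
tx815: all yes -> commit (commits=1)
txc47: all yes -> commit (commits=2)
txa1c: all yes -> commit (commits=3)
tx705: no from cobalt, jasper -> abort (commits=3)
txeb8: no from cobalt -> abort (commits=3)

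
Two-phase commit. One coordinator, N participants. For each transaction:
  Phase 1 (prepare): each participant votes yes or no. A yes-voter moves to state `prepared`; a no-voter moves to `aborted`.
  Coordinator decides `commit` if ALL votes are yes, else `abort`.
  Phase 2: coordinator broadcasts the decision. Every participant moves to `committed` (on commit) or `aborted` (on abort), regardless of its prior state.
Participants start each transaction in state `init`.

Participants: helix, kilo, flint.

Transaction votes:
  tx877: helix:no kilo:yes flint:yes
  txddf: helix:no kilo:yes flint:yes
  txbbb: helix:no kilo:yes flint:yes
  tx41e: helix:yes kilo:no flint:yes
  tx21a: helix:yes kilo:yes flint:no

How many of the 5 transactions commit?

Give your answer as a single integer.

Answer: 0

Derivation:
tx877: no from helix -> abort (commits=0)
txddf: no from helix -> abort (commits=0)
txbbb: no from helix -> abort (commits=0)
tx41e: no from kilo -> abort (commits=0)
tx21a: no from flint -> abort (commits=0)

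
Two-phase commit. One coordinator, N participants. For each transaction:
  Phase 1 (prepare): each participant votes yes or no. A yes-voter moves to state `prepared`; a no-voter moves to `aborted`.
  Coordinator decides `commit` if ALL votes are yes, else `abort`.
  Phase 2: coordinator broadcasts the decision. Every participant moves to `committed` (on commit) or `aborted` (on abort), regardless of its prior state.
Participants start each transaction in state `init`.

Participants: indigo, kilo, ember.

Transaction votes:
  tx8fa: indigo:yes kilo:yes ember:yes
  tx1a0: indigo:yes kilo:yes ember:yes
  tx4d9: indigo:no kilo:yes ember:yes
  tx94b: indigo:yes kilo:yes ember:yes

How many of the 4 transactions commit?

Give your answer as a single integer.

Answer: 3

Derivation:
tx8fa: all yes -> commit (commits=1)
tx1a0: all yes -> commit (commits=2)
tx4d9: no from indigo -> abort (commits=2)
tx94b: all yes -> commit (commits=3)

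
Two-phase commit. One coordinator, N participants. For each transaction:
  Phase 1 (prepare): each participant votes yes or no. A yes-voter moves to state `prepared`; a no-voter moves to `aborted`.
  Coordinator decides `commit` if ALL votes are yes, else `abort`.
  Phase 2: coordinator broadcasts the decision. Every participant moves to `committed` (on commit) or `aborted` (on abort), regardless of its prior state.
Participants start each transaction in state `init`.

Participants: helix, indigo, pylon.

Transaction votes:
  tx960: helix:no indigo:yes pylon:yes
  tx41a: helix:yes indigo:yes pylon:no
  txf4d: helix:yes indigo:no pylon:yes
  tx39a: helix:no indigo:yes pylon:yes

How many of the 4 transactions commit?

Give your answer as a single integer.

Answer: 0

Derivation:
tx960: no from helix -> abort (commits=0)
tx41a: no from pylon -> abort (commits=0)
txf4d: no from indigo -> abort (commits=0)
tx39a: no from helix -> abort (commits=0)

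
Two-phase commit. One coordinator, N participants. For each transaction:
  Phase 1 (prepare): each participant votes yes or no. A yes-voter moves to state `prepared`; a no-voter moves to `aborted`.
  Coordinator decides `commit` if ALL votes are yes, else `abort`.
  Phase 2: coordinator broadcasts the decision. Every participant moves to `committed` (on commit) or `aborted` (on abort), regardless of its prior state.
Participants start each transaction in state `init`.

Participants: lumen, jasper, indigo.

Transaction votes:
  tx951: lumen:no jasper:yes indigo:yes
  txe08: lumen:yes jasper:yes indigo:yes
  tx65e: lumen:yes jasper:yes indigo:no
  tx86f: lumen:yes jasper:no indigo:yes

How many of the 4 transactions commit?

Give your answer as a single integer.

tx951: no from lumen -> abort (commits=0)
txe08: all yes -> commit (commits=1)
tx65e: no from indigo -> abort (commits=1)
tx86f: no from jasper -> abort (commits=1)

Answer: 1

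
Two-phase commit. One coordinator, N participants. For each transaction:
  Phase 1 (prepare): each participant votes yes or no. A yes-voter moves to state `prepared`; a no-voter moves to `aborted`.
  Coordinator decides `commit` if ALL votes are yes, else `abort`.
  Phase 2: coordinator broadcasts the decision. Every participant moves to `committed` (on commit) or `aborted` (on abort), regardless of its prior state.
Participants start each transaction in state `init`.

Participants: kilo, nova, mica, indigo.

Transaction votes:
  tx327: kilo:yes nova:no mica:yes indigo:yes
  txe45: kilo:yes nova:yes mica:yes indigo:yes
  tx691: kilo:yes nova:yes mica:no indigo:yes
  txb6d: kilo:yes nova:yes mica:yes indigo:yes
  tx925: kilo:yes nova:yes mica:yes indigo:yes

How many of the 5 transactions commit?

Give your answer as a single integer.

tx327: no from nova -> abort (commits=0)
txe45: all yes -> commit (commits=1)
tx691: no from mica -> abort (commits=1)
txb6d: all yes -> commit (commits=2)
tx925: all yes -> commit (commits=3)

Answer: 3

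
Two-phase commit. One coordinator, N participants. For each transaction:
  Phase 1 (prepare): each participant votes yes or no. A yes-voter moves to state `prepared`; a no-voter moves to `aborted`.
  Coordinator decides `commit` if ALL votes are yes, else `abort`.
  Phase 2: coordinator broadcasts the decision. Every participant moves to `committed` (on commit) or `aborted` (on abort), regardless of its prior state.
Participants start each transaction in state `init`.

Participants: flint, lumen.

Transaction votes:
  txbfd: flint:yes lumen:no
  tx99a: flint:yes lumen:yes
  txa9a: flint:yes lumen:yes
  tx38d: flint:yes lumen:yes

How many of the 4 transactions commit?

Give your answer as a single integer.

txbfd: no from lumen -> abort (commits=0)
tx99a: all yes -> commit (commits=1)
txa9a: all yes -> commit (commits=2)
tx38d: all yes -> commit (commits=3)

Answer: 3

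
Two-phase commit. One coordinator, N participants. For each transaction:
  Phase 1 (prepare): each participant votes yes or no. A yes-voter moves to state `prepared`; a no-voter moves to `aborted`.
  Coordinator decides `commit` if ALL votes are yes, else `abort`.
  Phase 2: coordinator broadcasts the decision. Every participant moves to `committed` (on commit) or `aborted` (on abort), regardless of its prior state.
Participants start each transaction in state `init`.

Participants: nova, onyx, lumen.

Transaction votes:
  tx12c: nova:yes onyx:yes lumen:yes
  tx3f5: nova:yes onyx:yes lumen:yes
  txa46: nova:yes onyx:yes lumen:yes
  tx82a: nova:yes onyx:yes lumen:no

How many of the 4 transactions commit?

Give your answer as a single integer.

Answer: 3

Derivation:
tx12c: all yes -> commit (commits=1)
tx3f5: all yes -> commit (commits=2)
txa46: all yes -> commit (commits=3)
tx82a: no from lumen -> abort (commits=3)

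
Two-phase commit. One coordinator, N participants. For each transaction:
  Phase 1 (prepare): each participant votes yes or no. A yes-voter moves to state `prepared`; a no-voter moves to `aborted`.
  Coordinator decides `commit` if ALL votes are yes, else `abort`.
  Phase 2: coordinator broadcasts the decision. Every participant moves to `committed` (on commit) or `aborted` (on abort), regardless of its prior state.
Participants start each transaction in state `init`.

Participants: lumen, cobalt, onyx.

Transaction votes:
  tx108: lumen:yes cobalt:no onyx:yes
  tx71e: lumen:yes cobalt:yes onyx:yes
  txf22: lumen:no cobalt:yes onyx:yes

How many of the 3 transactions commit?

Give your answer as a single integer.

tx108: no from cobalt -> abort (commits=0)
tx71e: all yes -> commit (commits=1)
txf22: no from lumen -> abort (commits=1)

Answer: 1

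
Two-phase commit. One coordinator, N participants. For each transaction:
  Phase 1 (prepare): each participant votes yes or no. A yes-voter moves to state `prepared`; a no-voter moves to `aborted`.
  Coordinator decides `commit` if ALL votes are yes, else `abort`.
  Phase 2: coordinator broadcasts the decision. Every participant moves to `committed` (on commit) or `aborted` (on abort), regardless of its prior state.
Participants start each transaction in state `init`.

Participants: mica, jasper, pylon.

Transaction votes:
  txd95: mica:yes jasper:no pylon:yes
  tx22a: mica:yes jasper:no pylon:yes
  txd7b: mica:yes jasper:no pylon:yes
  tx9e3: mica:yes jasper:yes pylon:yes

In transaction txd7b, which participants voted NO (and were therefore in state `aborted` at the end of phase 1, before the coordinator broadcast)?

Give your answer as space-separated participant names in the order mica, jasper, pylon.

Answer: jasper

Derivation:
Txn txd7b phase 1: mica yes -> prepared; jasper no -> aborted; pylon yes -> prepared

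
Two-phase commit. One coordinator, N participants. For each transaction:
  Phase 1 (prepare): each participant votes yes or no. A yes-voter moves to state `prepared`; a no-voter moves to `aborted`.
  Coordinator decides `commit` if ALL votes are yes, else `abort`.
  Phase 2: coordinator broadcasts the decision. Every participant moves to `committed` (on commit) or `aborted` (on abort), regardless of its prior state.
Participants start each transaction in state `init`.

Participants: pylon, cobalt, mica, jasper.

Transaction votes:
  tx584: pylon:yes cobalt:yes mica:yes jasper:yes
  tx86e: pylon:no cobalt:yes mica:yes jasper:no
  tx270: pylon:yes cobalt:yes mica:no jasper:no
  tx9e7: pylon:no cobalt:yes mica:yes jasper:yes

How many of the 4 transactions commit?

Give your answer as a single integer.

Answer: 1

Derivation:
tx584: all yes -> commit (commits=1)
tx86e: no from pylon, jasper -> abort (commits=1)
tx270: no from mica, jasper -> abort (commits=1)
tx9e7: no from pylon -> abort (commits=1)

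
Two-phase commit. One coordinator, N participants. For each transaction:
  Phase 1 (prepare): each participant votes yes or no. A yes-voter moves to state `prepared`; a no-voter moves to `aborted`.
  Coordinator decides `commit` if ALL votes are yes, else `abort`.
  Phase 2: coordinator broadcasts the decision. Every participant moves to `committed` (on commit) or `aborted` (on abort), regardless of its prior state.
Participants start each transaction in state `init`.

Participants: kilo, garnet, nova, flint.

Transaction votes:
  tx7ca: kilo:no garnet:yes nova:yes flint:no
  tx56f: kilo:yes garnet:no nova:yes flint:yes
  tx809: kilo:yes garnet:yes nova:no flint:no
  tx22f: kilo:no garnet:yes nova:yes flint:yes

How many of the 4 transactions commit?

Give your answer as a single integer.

Answer: 0

Derivation:
tx7ca: no from kilo, flint -> abort (commits=0)
tx56f: no from garnet -> abort (commits=0)
tx809: no from nova, flint -> abort (commits=0)
tx22f: no from kilo -> abort (commits=0)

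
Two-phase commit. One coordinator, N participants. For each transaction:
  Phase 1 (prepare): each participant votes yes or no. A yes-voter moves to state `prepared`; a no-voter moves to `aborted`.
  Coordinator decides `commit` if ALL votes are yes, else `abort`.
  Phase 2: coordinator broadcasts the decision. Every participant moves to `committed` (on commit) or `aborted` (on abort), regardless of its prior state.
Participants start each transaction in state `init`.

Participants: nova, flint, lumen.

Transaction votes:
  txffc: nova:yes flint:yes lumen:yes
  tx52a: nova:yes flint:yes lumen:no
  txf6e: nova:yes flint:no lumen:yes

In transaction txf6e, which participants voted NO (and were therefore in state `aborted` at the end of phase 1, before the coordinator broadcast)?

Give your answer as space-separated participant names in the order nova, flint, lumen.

Txn txf6e phase 1: nova yes -> prepared; flint no -> aborted; lumen yes -> prepared

Answer: flint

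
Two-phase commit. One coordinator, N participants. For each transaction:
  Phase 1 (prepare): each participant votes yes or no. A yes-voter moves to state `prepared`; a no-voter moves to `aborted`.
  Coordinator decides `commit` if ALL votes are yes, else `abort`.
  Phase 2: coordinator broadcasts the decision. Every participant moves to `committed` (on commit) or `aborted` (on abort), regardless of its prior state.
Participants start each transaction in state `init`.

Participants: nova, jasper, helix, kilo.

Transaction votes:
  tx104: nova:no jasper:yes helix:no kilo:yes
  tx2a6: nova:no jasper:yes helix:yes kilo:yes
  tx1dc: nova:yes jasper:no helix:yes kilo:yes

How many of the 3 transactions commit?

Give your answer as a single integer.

Answer: 0

Derivation:
tx104: no from nova, helix -> abort (commits=0)
tx2a6: no from nova -> abort (commits=0)
tx1dc: no from jasper -> abort (commits=0)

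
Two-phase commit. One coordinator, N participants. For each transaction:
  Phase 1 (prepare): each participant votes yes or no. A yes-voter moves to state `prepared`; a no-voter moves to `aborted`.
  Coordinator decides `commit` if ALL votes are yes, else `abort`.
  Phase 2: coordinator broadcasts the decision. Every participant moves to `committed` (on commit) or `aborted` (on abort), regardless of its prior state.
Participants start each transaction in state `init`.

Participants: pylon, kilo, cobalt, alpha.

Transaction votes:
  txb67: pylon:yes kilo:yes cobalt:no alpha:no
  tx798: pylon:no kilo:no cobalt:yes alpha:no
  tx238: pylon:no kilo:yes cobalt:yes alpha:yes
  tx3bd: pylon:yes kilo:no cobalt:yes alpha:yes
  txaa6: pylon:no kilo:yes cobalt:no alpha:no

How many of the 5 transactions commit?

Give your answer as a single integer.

Answer: 0

Derivation:
txb67: no from cobalt, alpha -> abort (commits=0)
tx798: no from pylon, kilo, alpha -> abort (commits=0)
tx238: no from pylon -> abort (commits=0)
tx3bd: no from kilo -> abort (commits=0)
txaa6: no from pylon, cobalt, alpha -> abort (commits=0)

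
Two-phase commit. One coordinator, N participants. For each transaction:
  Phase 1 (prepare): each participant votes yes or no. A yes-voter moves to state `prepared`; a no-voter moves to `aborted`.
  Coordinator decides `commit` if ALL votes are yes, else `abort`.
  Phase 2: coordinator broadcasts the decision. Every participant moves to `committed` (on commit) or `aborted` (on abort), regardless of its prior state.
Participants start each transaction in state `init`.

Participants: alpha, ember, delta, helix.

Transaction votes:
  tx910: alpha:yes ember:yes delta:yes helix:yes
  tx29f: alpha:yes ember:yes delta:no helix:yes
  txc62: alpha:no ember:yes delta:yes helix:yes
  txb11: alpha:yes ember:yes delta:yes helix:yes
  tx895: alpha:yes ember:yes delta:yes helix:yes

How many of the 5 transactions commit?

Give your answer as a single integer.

Answer: 3

Derivation:
tx910: all yes -> commit (commits=1)
tx29f: no from delta -> abort (commits=1)
txc62: no from alpha -> abort (commits=1)
txb11: all yes -> commit (commits=2)
tx895: all yes -> commit (commits=3)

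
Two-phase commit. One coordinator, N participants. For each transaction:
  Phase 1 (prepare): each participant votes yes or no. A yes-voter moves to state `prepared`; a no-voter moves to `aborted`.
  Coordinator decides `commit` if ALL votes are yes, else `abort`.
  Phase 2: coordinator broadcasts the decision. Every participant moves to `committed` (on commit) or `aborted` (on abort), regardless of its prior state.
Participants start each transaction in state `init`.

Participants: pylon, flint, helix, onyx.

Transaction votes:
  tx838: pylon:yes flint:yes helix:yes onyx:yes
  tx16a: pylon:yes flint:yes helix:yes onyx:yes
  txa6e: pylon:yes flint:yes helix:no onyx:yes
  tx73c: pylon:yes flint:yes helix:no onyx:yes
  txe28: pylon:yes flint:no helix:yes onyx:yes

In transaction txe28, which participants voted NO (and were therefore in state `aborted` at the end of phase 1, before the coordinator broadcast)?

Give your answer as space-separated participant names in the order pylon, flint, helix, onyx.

Txn txe28 phase 1: pylon yes -> prepared; flint no -> aborted; helix yes -> prepared; onyx yes -> prepared

Answer: flint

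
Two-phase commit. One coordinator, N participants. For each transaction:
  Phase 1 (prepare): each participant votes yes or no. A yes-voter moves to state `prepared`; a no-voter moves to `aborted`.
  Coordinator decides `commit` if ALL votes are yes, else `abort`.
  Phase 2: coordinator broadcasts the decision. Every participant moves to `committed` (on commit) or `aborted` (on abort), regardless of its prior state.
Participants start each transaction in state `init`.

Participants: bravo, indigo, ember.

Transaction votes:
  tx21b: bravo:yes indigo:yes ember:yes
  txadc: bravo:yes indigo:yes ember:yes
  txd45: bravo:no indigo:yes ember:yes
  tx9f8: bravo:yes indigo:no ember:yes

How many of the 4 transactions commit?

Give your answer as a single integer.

Answer: 2

Derivation:
tx21b: all yes -> commit (commits=1)
txadc: all yes -> commit (commits=2)
txd45: no from bravo -> abort (commits=2)
tx9f8: no from indigo -> abort (commits=2)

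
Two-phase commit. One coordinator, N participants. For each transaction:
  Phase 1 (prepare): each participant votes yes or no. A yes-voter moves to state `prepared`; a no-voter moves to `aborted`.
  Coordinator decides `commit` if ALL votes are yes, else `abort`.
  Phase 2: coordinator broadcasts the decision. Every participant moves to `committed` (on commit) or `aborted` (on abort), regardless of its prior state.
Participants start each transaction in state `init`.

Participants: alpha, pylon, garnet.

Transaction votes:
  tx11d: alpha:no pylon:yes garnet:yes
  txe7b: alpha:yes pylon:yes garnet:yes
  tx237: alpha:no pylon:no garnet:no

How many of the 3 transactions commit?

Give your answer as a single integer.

tx11d: no from alpha -> abort (commits=0)
txe7b: all yes -> commit (commits=1)
tx237: no from alpha, pylon, garnet -> abort (commits=1)

Answer: 1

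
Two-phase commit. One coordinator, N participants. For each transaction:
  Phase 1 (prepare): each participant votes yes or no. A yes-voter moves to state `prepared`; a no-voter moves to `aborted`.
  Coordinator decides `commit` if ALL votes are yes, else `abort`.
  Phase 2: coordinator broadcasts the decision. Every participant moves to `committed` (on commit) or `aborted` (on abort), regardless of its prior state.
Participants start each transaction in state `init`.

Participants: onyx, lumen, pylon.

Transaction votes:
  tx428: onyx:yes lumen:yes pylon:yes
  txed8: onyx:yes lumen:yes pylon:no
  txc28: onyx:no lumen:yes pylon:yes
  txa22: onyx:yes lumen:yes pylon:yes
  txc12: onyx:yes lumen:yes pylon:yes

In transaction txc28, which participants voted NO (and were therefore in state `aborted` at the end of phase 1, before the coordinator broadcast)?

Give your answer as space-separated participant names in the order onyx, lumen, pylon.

Txn txc28 phase 1: onyx no -> aborted; lumen yes -> prepared; pylon yes -> prepared

Answer: onyx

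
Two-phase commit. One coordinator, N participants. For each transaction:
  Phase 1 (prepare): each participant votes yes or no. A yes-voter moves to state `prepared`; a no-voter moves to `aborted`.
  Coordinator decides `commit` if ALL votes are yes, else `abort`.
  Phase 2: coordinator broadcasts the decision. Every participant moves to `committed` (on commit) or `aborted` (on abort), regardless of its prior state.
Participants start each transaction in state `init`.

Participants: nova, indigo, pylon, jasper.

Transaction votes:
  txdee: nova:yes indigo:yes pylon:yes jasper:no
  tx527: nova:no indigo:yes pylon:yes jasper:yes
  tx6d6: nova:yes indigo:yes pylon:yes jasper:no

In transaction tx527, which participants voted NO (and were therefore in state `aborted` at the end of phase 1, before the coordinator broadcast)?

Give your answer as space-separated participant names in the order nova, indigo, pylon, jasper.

Txn tx527 phase 1: nova no -> aborted; indigo yes -> prepared; pylon yes -> prepared; jasper yes -> prepared

Answer: nova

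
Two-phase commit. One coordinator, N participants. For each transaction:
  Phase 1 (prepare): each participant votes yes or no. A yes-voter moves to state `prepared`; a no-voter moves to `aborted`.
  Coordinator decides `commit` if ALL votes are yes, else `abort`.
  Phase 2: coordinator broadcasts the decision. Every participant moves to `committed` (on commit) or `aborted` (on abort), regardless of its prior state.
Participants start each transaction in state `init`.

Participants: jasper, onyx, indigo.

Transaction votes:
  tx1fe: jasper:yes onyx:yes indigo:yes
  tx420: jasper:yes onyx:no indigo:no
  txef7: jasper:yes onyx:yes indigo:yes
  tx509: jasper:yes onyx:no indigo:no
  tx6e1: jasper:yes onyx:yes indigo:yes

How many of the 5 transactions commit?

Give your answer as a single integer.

Answer: 3

Derivation:
tx1fe: all yes -> commit (commits=1)
tx420: no from onyx, indigo -> abort (commits=1)
txef7: all yes -> commit (commits=2)
tx509: no from onyx, indigo -> abort (commits=2)
tx6e1: all yes -> commit (commits=3)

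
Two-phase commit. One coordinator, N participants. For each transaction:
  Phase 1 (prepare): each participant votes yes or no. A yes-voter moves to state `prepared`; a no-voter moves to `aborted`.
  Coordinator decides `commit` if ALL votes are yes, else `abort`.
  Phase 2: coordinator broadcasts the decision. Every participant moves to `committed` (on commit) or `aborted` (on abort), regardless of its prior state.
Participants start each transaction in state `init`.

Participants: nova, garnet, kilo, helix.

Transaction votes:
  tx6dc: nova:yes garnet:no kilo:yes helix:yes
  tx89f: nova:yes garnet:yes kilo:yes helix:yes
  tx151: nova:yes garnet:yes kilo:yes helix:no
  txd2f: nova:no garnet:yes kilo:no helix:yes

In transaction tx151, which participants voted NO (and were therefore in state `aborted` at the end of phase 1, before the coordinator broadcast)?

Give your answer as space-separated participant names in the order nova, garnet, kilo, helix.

Answer: helix

Derivation:
Txn tx151 phase 1: nova yes -> prepared; garnet yes -> prepared; kilo yes -> prepared; helix no -> aborted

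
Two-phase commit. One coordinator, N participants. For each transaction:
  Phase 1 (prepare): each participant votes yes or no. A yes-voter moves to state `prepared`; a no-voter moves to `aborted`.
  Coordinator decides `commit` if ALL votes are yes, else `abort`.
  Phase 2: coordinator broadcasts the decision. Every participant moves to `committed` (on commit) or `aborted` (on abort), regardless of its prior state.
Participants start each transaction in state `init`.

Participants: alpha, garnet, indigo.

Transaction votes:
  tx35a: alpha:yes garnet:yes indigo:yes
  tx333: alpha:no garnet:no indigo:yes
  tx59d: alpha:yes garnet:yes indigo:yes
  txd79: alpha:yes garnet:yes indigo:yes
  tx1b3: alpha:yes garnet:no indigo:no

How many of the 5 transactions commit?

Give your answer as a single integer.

Answer: 3

Derivation:
tx35a: all yes -> commit (commits=1)
tx333: no from alpha, garnet -> abort (commits=1)
tx59d: all yes -> commit (commits=2)
txd79: all yes -> commit (commits=3)
tx1b3: no from garnet, indigo -> abort (commits=3)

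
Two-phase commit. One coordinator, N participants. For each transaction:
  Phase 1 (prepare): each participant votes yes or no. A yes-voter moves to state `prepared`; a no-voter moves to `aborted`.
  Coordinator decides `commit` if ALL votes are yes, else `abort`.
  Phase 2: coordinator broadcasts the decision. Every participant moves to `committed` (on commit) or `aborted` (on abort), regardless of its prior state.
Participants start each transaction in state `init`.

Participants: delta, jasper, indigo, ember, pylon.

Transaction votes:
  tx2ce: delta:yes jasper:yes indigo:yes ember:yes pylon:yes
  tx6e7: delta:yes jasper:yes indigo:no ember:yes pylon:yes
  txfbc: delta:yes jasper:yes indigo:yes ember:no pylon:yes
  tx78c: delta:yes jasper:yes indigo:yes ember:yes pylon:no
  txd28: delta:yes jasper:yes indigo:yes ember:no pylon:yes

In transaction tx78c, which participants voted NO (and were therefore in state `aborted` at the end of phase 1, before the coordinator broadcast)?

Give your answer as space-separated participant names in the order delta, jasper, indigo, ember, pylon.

Txn tx78c phase 1: delta yes -> prepared; jasper yes -> prepared; indigo yes -> prepared; ember yes -> prepared; pylon no -> aborted

Answer: pylon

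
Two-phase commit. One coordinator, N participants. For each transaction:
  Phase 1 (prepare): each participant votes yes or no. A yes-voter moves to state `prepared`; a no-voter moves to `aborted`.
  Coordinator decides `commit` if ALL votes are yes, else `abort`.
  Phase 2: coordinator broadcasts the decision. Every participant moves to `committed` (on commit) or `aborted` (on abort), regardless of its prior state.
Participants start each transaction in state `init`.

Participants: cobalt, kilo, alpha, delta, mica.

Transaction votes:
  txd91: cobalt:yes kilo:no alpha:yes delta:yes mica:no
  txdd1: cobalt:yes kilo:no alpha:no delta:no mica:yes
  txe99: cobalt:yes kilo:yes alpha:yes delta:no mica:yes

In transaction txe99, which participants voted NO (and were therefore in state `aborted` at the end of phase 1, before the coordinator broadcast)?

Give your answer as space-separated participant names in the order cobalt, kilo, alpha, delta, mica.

Answer: delta

Derivation:
Txn txe99 phase 1: cobalt yes -> prepared; kilo yes -> prepared; alpha yes -> prepared; delta no -> aborted; mica yes -> prepared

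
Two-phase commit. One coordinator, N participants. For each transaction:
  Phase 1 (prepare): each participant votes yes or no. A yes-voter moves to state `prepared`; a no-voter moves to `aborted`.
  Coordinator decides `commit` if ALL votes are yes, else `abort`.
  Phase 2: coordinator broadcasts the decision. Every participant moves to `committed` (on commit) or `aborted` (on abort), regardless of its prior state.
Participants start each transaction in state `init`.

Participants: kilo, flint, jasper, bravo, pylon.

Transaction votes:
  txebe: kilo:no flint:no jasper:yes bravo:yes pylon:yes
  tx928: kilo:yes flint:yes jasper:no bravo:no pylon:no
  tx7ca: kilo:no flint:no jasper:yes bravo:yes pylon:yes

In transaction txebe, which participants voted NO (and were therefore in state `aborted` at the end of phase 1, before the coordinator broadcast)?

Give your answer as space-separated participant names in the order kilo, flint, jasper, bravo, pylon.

Answer: kilo flint

Derivation:
Txn txebe phase 1: kilo no -> aborted; flint no -> aborted; jasper yes -> prepared; bravo yes -> prepared; pylon yes -> prepared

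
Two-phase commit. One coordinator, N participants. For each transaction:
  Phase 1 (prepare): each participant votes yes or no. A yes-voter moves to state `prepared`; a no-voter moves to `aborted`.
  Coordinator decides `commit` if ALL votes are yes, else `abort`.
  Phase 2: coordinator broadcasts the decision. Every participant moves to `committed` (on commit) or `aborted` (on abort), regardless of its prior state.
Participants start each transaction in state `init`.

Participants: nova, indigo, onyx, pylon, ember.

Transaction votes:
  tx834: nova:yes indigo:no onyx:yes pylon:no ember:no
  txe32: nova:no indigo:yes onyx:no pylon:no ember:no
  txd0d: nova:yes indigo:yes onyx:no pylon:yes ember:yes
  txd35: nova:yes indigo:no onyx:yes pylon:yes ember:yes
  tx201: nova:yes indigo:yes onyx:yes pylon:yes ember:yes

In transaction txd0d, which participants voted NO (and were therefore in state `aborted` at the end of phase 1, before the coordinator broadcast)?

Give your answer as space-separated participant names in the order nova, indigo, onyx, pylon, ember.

Txn txd0d phase 1: nova yes -> prepared; indigo yes -> prepared; onyx no -> aborted; pylon yes -> prepared; ember yes -> prepared

Answer: onyx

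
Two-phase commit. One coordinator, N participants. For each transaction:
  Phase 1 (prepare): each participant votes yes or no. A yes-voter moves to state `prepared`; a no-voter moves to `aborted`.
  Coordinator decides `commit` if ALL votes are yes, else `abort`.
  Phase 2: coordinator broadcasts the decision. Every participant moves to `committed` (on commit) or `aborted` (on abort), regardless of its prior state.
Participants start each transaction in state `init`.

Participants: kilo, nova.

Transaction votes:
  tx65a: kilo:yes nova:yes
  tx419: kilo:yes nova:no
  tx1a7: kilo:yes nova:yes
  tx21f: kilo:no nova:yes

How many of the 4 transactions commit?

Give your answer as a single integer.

tx65a: all yes -> commit (commits=1)
tx419: no from nova -> abort (commits=1)
tx1a7: all yes -> commit (commits=2)
tx21f: no from kilo -> abort (commits=2)

Answer: 2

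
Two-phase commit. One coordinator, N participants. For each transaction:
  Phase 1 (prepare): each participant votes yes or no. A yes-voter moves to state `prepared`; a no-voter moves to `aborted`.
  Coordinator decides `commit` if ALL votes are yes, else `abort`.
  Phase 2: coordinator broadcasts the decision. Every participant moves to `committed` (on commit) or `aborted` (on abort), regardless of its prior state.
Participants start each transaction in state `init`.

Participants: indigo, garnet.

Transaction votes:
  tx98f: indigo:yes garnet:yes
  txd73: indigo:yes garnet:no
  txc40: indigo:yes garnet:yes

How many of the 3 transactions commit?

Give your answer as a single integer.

Answer: 2

Derivation:
tx98f: all yes -> commit (commits=1)
txd73: no from garnet -> abort (commits=1)
txc40: all yes -> commit (commits=2)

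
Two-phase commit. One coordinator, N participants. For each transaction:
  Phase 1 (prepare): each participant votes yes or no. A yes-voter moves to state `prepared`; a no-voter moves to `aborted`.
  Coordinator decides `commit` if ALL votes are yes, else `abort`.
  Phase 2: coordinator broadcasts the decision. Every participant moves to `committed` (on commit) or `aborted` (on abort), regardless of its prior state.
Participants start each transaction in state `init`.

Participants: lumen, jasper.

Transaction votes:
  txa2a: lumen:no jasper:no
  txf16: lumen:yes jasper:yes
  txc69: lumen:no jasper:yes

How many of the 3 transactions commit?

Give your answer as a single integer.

Answer: 1

Derivation:
txa2a: no from lumen, jasper -> abort (commits=0)
txf16: all yes -> commit (commits=1)
txc69: no from lumen -> abort (commits=1)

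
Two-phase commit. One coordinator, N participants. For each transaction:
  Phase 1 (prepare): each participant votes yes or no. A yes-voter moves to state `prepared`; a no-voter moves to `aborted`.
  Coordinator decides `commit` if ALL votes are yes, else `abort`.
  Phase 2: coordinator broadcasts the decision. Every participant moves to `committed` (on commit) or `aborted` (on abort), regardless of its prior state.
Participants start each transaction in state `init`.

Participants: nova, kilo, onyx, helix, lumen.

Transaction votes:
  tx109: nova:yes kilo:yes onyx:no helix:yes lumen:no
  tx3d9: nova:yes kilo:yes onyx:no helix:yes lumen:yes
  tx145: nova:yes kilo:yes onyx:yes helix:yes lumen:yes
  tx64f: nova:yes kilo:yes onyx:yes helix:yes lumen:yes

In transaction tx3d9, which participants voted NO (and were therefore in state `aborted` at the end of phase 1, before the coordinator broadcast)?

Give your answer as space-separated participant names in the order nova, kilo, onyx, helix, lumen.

Answer: onyx

Derivation:
Txn tx3d9 phase 1: nova yes -> prepared; kilo yes -> prepared; onyx no -> aborted; helix yes -> prepared; lumen yes -> prepared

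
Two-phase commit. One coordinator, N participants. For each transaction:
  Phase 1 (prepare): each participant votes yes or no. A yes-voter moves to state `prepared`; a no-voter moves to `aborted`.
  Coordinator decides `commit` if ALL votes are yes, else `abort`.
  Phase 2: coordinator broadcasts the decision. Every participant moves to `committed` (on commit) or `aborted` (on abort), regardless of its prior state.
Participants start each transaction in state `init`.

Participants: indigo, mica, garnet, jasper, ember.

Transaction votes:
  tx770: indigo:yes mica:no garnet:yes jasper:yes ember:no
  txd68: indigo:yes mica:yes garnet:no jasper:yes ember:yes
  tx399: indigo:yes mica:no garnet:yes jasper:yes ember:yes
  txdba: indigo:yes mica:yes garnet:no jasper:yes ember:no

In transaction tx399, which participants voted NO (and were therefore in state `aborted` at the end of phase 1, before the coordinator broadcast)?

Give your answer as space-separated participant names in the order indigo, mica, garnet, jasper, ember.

Txn tx399 phase 1: indigo yes -> prepared; mica no -> aborted; garnet yes -> prepared; jasper yes -> prepared; ember yes -> prepared

Answer: mica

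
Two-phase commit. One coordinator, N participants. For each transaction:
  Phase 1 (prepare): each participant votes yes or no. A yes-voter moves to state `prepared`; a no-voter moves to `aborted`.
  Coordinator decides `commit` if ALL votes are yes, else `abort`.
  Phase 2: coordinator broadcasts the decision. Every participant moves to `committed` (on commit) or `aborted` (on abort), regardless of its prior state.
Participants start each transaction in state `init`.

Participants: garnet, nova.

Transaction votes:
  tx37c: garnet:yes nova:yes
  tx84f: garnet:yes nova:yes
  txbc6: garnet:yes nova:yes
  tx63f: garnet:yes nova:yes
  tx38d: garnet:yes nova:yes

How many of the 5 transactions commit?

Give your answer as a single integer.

Answer: 5

Derivation:
tx37c: all yes -> commit (commits=1)
tx84f: all yes -> commit (commits=2)
txbc6: all yes -> commit (commits=3)
tx63f: all yes -> commit (commits=4)
tx38d: all yes -> commit (commits=5)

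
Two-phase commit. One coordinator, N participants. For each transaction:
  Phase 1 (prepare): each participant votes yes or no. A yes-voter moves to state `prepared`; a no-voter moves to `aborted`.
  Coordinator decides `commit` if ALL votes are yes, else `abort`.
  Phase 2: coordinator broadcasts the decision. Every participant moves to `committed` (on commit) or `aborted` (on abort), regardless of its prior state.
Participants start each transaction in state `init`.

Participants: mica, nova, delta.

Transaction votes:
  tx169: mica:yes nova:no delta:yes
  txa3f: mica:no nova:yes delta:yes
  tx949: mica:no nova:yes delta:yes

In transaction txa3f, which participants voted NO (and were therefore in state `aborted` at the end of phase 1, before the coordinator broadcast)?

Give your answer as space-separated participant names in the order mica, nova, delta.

Answer: mica

Derivation:
Txn txa3f phase 1: mica no -> aborted; nova yes -> prepared; delta yes -> prepared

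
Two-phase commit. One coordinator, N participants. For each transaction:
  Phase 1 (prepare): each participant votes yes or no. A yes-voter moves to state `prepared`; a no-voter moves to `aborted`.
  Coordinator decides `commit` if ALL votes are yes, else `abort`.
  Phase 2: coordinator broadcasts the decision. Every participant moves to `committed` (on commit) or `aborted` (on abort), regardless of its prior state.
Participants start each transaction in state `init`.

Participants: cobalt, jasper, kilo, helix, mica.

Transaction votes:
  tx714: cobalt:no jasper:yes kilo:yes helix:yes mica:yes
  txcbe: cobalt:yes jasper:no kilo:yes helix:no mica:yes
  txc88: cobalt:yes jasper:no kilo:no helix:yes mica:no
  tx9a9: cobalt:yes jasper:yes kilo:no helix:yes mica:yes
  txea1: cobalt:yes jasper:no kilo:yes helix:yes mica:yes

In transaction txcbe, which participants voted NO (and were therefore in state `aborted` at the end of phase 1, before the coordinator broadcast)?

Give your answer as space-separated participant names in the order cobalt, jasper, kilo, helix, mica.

Txn txcbe phase 1: cobalt yes -> prepared; jasper no -> aborted; kilo yes -> prepared; helix no -> aborted; mica yes -> prepared

Answer: jasper helix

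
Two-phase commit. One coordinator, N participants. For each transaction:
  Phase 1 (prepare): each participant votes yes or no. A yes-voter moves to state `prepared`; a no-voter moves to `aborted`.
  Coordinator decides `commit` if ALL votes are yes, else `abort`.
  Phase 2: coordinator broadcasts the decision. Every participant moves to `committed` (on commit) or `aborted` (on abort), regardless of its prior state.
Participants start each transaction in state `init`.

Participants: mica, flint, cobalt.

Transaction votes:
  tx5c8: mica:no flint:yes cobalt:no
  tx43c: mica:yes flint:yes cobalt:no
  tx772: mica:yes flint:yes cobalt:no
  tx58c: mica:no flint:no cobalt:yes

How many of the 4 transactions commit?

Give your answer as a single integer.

Answer: 0

Derivation:
tx5c8: no from mica, cobalt -> abort (commits=0)
tx43c: no from cobalt -> abort (commits=0)
tx772: no from cobalt -> abort (commits=0)
tx58c: no from mica, flint -> abort (commits=0)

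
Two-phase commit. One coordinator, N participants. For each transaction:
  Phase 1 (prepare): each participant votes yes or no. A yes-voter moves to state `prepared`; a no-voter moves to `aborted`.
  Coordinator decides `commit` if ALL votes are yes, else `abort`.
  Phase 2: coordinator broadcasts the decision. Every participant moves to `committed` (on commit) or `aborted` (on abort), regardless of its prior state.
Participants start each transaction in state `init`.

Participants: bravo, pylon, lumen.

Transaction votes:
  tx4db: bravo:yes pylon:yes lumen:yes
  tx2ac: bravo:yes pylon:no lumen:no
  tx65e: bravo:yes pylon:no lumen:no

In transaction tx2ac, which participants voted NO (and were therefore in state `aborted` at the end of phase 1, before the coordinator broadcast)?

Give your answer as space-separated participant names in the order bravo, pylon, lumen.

Answer: pylon lumen

Derivation:
Txn tx2ac phase 1: bravo yes -> prepared; pylon no -> aborted; lumen no -> aborted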